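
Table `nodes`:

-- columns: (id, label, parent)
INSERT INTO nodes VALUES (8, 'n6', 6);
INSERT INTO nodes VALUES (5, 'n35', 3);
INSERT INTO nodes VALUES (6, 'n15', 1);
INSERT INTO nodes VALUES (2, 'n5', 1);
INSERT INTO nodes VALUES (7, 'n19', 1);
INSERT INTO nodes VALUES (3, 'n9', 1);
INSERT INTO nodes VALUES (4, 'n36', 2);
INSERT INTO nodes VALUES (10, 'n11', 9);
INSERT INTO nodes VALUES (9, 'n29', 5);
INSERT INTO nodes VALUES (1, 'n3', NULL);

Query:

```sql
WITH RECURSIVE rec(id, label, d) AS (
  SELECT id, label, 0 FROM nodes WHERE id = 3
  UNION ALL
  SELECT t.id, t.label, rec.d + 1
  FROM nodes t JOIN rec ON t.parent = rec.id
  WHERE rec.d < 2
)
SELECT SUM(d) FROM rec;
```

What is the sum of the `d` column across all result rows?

3

Base: id=3 (n9) at d 0.
Iteration 1: rows with parent in {3} -> n35 (id 5, d 1).
Iteration 2: rows with parent in {5} -> n29 (id 9, d 2).
Iteration 3: d < 2 fails for all current rows; recursion stops.
SUM(d) = 0 + 1 + 2 = 3.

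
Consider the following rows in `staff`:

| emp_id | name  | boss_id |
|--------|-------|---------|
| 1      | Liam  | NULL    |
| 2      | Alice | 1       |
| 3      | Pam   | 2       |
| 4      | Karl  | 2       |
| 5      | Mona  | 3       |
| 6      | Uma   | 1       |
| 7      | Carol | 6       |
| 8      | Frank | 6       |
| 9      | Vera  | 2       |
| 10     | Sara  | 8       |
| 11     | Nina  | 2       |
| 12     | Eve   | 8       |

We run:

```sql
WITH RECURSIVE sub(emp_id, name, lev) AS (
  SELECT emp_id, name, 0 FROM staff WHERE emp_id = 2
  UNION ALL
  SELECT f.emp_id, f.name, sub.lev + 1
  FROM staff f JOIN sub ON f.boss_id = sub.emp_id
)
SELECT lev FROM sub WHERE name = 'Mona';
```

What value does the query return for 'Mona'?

Base: emp_id=2 (Alice) at lev 0.
Iteration 1: rows with boss_id in {2} -> Pam (id 3, lev 1), Karl (id 4, lev 1), Vera (id 9, lev 1), Nina (id 11, lev 1).
Iteration 2: rows with boss_id in {3,4,9,11} -> Mona (id 5, lev 2).
Iteration 3: no rows with boss_id in {5}; recursion stops.

2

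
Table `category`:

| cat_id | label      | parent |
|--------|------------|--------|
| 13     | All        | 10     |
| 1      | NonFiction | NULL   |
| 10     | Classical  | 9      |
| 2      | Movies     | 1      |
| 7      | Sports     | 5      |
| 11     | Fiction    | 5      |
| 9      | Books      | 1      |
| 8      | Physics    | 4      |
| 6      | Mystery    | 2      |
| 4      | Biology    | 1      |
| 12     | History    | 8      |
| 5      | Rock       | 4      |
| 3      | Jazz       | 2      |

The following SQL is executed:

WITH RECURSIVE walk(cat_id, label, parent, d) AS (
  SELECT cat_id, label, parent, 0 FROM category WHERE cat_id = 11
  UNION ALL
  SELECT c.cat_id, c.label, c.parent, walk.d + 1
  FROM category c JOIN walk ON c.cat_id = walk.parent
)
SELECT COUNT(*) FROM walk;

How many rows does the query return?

4

Base: cat_id=11 (Fiction), parent=5, d 0.
Iteration 1: join on cat_id=5 -> Rock (id 5, parent=4, d 1).
Iteration 2: join on cat_id=4 -> Biology (id 4, parent=1, d 2).
Iteration 3: join on cat_id=1 -> NonFiction (id 1, parent=NULL, d 3).
Iteration 4: parent is NULL; no match; recursion stops.
Total rows emitted: 4.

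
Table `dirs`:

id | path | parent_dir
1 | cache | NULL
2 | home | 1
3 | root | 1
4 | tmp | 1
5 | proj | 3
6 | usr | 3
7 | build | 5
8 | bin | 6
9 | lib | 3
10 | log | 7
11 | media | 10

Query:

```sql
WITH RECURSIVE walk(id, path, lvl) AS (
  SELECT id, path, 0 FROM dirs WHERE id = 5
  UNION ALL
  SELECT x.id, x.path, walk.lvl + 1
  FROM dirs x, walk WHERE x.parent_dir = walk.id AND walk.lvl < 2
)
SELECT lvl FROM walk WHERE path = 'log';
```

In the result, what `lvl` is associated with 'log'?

2

Base: id=5 (proj) at lvl 0.
Iteration 1: rows with parent_dir in {5} -> build (id 7, lvl 1).
Iteration 2: rows with parent_dir in {7} -> log (id 10, lvl 2).
Iteration 3: lvl < 2 fails for all current rows; recursion stops.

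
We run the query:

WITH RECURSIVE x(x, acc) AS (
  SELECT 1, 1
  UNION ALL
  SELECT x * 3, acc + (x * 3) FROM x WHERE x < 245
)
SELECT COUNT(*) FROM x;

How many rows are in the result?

Base: x=1, acc=1.
Iteration 1: 1 < 245 holds -> x = 1 * 3 = 3, acc = 1 + 3 = 4.
Iteration 2: 3 < 245 holds -> x = 3 * 3 = 9, acc = 4 + 9 = 13.
Iteration 3: 9 < 245 holds -> x = 9 * 3 = 27, acc = 13 + 27 = 40.
Iteration 4: 27 < 245 holds -> x = 27 * 3 = 81, acc = 40 + 81 = 121.
Iteration 5: 81 < 245 holds -> x = 81 * 3 = 243, acc = 121 + 243 = 364.
Iteration 6: 243 < 245 holds -> x = 243 * 3 = 729, acc = 364 + 729 = 1093.
Iteration 7: 729 < 245 fails; recursion stops.
Total rows emitted: 7.

7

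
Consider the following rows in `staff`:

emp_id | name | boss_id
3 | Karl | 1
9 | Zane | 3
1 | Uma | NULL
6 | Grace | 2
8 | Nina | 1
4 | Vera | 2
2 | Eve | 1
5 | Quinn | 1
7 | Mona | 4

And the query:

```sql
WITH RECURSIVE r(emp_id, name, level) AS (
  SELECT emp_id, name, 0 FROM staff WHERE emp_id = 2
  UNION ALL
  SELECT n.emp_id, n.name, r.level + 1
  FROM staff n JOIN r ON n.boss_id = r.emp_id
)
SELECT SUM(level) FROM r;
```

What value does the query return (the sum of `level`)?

Base: emp_id=2 (Eve) at level 0.
Iteration 1: rows with boss_id in {2} -> Vera (id 4, level 1), Grace (id 6, level 1).
Iteration 2: rows with boss_id in {4,6} -> Mona (id 7, level 2).
Iteration 3: no rows with boss_id in {7}; recursion stops.
SUM(level) = 0 + 1 + 1 + 2 = 4.

4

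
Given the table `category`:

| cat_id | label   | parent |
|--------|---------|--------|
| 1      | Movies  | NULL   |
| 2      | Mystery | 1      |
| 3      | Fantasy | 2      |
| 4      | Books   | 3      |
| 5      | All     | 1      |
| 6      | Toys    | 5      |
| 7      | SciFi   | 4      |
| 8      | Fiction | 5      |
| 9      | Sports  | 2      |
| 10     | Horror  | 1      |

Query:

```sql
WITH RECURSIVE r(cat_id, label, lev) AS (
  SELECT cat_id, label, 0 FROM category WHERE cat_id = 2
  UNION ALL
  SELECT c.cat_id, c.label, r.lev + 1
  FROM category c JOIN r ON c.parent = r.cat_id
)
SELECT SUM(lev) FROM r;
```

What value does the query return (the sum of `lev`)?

7

Base: cat_id=2 (Mystery) at lev 0.
Iteration 1: rows with parent in {2} -> Fantasy (id 3, lev 1), Sports (id 9, lev 1).
Iteration 2: rows with parent in {3,9} -> Books (id 4, lev 2).
Iteration 3: rows with parent in {4} -> SciFi (id 7, lev 3).
Iteration 4: no rows with parent in {7}; recursion stops.
SUM(lev) = 0 + 1 + 1 + 2 + 3 = 7.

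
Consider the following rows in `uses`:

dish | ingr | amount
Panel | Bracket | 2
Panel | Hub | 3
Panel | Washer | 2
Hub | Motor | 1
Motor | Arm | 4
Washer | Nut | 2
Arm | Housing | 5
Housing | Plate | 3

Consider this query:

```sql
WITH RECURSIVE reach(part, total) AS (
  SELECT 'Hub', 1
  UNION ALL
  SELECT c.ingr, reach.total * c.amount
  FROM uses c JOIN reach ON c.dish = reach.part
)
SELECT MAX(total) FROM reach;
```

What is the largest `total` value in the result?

Base: (Hub, total=1).
Iteration 1: components of {Hub} -> Motor = 1*1 = 1.
Iteration 2: components of {Motor} -> Arm = 1*4 = 4.
Iteration 3: components of {Arm} -> Housing = 4*5 = 20.
Iteration 4: components of {Housing} -> Plate = 20*3 = 60.
Iteration 5: no further components; recursion stops.
total values: 1, 1, 4, 20, 60; the maximum is 60.

60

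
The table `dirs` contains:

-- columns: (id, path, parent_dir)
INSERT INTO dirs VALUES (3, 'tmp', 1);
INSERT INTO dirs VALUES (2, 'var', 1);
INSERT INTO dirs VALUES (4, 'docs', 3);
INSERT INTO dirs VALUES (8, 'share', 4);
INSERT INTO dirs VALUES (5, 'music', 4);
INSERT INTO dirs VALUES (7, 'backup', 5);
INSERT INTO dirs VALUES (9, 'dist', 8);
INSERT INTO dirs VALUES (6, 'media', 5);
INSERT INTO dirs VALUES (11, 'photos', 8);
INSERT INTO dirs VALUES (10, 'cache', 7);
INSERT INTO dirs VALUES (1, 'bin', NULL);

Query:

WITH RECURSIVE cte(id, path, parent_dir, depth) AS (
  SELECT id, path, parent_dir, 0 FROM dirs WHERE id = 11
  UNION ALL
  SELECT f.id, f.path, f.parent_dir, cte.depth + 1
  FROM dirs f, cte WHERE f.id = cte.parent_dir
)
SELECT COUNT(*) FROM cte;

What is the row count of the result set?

Base: id=11 (photos), parent_dir=8, depth 0.
Iteration 1: join on id=8 -> share (id 8, parent_dir=4, depth 1).
Iteration 2: join on id=4 -> docs (id 4, parent_dir=3, depth 2).
Iteration 3: join on id=3 -> tmp (id 3, parent_dir=1, depth 3).
Iteration 4: join on id=1 -> bin (id 1, parent_dir=NULL, depth 4).
Iteration 5: parent_dir is NULL; no match; recursion stops.
Total rows emitted: 5.

5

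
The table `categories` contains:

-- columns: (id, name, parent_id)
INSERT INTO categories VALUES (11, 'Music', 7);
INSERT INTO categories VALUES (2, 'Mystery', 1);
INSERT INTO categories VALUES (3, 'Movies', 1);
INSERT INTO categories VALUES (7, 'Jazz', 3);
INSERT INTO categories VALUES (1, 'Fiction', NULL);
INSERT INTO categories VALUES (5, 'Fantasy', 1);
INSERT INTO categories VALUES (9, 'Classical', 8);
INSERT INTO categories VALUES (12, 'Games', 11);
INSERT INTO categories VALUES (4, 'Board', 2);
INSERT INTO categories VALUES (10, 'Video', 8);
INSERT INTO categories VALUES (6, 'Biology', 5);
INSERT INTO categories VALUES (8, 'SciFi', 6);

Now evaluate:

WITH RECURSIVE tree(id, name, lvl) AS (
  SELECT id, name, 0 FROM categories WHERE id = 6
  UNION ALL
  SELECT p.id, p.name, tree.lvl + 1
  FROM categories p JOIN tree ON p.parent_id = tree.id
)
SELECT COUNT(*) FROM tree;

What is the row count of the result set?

4

Base: id=6 (Biology) at lvl 0.
Iteration 1: rows with parent_id in {6} -> SciFi (id 8, lvl 1).
Iteration 2: rows with parent_id in {8} -> Classical (id 9, lvl 2), Video (id 10, lvl 2).
Iteration 3: no rows with parent_id in {9,10}; recursion stops.
Total rows emitted: 4.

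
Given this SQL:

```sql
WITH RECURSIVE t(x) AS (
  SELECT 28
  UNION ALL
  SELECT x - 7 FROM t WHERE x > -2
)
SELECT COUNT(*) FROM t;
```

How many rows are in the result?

Base: x=28.
Iteration 1: 28 > -2 holds -> x = 28 - 7 = 21.
Iteration 2: 21 > -2 holds -> x = 21 - 7 = 14.
Iteration 3: 14 > -2 holds -> x = 14 - 7 = 7.
Iteration 4: 7 > -2 holds -> x = 7 - 7 = 0.
Iteration 5: 0 > -2 holds -> x = 0 - 7 = -7.
Iteration 6: -7 > -2 fails; recursion stops.
Total rows emitted: 6.

6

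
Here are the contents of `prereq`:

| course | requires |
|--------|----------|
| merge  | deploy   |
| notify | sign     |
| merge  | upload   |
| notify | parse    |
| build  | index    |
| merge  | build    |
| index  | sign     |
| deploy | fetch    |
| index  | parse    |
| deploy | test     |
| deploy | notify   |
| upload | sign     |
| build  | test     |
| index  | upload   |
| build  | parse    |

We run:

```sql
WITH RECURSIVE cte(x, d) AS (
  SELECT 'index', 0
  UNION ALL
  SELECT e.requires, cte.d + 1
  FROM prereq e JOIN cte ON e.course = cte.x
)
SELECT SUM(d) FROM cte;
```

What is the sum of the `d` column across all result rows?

5

Base: (index, d=0).
Iteration 1: edges from {index} -> (parse, d=1), (sign, d=1), (upload, d=1).
Iteration 2: edges from {parse,sign,upload} -> (sign, d=2).
Iteration 3: no outgoing edges from {sign}; recursion stops.
SUM(d) = 0 + 1 + 1 + 1 + 2 = 5.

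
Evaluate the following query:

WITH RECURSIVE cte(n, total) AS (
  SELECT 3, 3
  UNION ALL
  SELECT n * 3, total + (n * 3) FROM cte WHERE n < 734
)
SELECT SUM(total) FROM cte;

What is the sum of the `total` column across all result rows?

4908

Base: n=3, total=3.
Iteration 1: 3 < 734 holds -> n = 3 * 3 = 9, total = 3 + 9 = 12.
Iteration 2: 9 < 734 holds -> n = 9 * 3 = 27, total = 12 + 27 = 39.
Iteration 3: 27 < 734 holds -> n = 27 * 3 = 81, total = 39 + 81 = 120.
Iteration 4: 81 < 734 holds -> n = 81 * 3 = 243, total = 120 + 243 = 363.
Iteration 5: 243 < 734 holds -> n = 243 * 3 = 729, total = 363 + 729 = 1092.
Iteration 6: 729 < 734 holds -> n = 729 * 3 = 2187, total = 1092 + 2187 = 3279.
Iteration 7: 2187 < 734 fails; recursion stops.
SUM(total) = 3 + 12 + 39 + 120 + 363 + 1092 + 3279 = 4908.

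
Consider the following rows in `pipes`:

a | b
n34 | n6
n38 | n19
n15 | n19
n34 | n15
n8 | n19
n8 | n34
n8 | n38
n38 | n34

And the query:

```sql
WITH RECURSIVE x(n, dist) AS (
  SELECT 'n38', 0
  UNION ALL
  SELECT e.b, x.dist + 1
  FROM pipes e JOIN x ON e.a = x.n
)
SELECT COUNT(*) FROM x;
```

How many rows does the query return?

6

Base: (n38, dist=0).
Iteration 1: edges from {n38} -> (n19, dist=1), (n34, dist=1).
Iteration 2: edges from {n19,n34} -> (n15, dist=2), (n6, dist=2).
Iteration 3: edges from {n15,n6} -> (n19, dist=3).
Iteration 4: no outgoing edges from {n19}; recursion stops.
Total rows emitted: 6.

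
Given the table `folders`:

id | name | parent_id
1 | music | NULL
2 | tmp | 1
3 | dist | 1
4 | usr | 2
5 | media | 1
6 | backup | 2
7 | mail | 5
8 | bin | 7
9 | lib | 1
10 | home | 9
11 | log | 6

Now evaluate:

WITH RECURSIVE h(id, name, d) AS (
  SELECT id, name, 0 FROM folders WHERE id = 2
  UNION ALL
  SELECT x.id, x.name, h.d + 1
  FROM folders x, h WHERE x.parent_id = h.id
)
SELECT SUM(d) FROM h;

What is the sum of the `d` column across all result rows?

Base: id=2 (tmp) at d 0.
Iteration 1: rows with parent_id in {2} -> usr (id 4, d 1), backup (id 6, d 1).
Iteration 2: rows with parent_id in {4,6} -> log (id 11, d 2).
Iteration 3: no rows with parent_id in {11}; recursion stops.
SUM(d) = 0 + 1 + 1 + 2 = 4.

4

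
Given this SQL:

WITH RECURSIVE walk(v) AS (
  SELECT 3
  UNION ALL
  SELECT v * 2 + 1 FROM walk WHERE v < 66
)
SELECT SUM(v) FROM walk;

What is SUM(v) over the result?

Base: v=3.
Iteration 1: 3 < 66 holds -> v = 3 * 2 + 1 = 7.
Iteration 2: 7 < 66 holds -> v = 7 * 2 + 1 = 15.
Iteration 3: 15 < 66 holds -> v = 15 * 2 + 1 = 31.
Iteration 4: 31 < 66 holds -> v = 31 * 2 + 1 = 63.
Iteration 5: 63 < 66 holds -> v = 63 * 2 + 1 = 127.
Iteration 6: 127 < 66 fails; recursion stops.
SUM(v) = 3 + 7 + 15 + 31 + 63 + 127 = 246.

246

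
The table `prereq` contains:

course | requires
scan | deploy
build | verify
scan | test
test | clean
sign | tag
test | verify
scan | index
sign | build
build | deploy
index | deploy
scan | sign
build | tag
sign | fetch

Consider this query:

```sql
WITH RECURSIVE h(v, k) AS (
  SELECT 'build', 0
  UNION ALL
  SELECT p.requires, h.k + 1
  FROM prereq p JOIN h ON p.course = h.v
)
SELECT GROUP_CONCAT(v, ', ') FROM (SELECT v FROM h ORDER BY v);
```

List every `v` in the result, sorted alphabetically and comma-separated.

Base: (build, k=0).
Iteration 1: edges from {build} -> (deploy, k=1), (tag, k=1), (verify, k=1).
Iteration 2: no outgoing edges from {deploy,tag,verify}; recursion stops.

build, deploy, tag, verify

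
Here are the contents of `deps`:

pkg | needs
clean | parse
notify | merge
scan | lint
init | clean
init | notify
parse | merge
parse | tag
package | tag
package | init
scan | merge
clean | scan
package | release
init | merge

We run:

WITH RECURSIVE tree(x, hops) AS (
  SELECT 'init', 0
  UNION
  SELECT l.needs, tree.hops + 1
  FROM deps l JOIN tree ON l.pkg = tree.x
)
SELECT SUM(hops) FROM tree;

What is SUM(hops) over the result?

18

Base: (init, hops=0).
Iteration 1: edges from {init} -> (clean, hops=1), (merge, hops=1), (notify, hops=1).
Iteration 2: edges from {clean,merge,notify} -> (merge, hops=2), (parse, hops=2), (scan, hops=2).
Iteration 3: edges from {merge,parse,scan} -> (lint, hops=3), (merge, hops=3), (tag, hops=3). [UNION drops 1 duplicate row(s)]
Iteration 4: no outgoing edges from {lint,merge,tag}; recursion stops.
SUM(hops) = 0 + 1 + 1 + 1 + 2 + 2 + 2 + 3 + 3 + 3 = 18.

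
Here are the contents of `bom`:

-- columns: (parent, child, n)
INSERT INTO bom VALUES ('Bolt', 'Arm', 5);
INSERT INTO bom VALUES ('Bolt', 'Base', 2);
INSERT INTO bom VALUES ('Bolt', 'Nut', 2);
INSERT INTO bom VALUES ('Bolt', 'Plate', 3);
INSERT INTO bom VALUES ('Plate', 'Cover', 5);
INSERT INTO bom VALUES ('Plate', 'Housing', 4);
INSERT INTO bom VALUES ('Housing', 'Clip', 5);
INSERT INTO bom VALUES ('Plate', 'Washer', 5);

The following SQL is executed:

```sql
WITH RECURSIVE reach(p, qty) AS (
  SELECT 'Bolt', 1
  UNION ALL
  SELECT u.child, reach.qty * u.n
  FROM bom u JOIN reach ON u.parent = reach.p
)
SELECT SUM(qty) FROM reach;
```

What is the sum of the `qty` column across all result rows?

Base: (Bolt, qty=1).
Iteration 1: components of {Bolt} -> Arm = 1*5 = 5, Base = 1*2 = 2, Nut = 1*2 = 2, Plate = 1*3 = 3.
Iteration 2: components of {Arm,Base,Nut,Plate} -> Cover = 3*5 = 15, Housing = 3*4 = 12, Washer = 3*5 = 15.
Iteration 3: components of {Cover,Housing,Washer} -> Clip = 12*5 = 60.
Iteration 4: no further components; recursion stops.
SUM(qty) = 1 + 5 + 2 + 2 + 3 + 15 + 12 + 15 + 60 = 115.

115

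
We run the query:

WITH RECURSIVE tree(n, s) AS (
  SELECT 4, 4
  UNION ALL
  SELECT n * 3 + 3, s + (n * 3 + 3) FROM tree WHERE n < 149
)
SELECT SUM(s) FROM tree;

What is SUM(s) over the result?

962

Base: n=4, s=4.
Iteration 1: 4 < 149 holds -> n = 4 * 3 + 3 = 15, s = 4 + 15 = 19.
Iteration 2: 15 < 149 holds -> n = 15 * 3 + 3 = 48, s = 19 + 48 = 67.
Iteration 3: 48 < 149 holds -> n = 48 * 3 + 3 = 147, s = 67 + 147 = 214.
Iteration 4: 147 < 149 holds -> n = 147 * 3 + 3 = 444, s = 214 + 444 = 658.
Iteration 5: 444 < 149 fails; recursion stops.
SUM(s) = 4 + 19 + 67 + 214 + 658 = 962.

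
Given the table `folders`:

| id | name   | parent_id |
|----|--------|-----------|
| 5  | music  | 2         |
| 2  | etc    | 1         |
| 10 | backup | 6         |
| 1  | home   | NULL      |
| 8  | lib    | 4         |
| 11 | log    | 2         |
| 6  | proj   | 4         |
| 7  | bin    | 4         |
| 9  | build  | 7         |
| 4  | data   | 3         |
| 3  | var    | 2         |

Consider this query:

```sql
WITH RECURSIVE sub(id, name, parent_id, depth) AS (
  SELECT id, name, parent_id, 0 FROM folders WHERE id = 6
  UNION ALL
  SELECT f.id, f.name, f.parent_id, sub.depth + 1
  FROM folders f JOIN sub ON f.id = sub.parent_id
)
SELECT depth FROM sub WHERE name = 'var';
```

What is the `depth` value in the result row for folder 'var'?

Base: id=6 (proj), parent_id=4, depth 0.
Iteration 1: join on id=4 -> data (id 4, parent_id=3, depth 1).
Iteration 2: join on id=3 -> var (id 3, parent_id=2, depth 2).
Iteration 3: join on id=2 -> etc (id 2, parent_id=1, depth 3).
Iteration 4: join on id=1 -> home (id 1, parent_id=NULL, depth 4).
Iteration 5: parent_id is NULL; no match; recursion stops.

2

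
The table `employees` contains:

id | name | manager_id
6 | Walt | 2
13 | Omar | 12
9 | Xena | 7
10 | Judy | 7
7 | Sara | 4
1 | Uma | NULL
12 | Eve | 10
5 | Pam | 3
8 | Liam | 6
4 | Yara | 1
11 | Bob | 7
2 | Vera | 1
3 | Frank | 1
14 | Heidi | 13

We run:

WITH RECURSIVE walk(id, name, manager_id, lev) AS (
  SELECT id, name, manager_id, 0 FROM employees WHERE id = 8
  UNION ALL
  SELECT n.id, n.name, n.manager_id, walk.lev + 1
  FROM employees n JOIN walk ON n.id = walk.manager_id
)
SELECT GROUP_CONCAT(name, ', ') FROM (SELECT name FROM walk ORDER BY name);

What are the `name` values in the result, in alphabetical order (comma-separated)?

Base: id=8 (Liam), manager_id=6, lev 0.
Iteration 1: join on id=6 -> Walt (id 6, manager_id=2, lev 1).
Iteration 2: join on id=2 -> Vera (id 2, manager_id=1, lev 2).
Iteration 3: join on id=1 -> Uma (id 1, manager_id=NULL, lev 3).
Iteration 4: manager_id is NULL; no match; recursion stops.

Liam, Uma, Vera, Walt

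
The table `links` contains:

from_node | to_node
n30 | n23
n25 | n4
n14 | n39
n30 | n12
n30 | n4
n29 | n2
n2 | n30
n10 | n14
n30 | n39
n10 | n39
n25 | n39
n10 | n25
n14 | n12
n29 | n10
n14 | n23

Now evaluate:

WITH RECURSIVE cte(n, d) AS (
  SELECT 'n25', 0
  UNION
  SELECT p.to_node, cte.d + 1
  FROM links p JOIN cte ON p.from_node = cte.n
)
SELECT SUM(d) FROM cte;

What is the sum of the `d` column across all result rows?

2

Base: (n25, d=0).
Iteration 1: edges from {n25} -> (n39, d=1), (n4, d=1).
Iteration 2: no outgoing edges from {n39,n4}; recursion stops.
SUM(d) = 0 + 1 + 1 = 2.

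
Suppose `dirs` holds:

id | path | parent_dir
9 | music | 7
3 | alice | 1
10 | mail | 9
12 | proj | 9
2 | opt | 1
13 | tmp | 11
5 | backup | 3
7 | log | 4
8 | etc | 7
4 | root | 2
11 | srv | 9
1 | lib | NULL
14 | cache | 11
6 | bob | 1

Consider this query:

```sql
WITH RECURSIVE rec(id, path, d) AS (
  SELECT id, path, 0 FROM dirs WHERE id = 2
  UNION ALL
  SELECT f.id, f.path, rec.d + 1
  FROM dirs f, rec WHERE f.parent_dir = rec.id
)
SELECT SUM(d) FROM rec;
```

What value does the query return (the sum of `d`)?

Base: id=2 (opt) at d 0.
Iteration 1: rows with parent_dir in {2} -> root (id 4, d 1).
Iteration 2: rows with parent_dir in {4} -> log (id 7, d 2).
Iteration 3: rows with parent_dir in {7} -> etc (id 8, d 3), music (id 9, d 3).
Iteration 4: rows with parent_dir in {8,9} -> mail (id 10, d 4), srv (id 11, d 4), proj (id 12, d 4).
Iteration 5: rows with parent_dir in {10,11,12} -> tmp (id 13, d 5), cache (id 14, d 5).
Iteration 6: no rows with parent_dir in {13,14}; recursion stops.
SUM(d) = 0 + 1 + 2 + 3 + 3 + 4 + 4 + 4 + 5 + 5 = 31.

31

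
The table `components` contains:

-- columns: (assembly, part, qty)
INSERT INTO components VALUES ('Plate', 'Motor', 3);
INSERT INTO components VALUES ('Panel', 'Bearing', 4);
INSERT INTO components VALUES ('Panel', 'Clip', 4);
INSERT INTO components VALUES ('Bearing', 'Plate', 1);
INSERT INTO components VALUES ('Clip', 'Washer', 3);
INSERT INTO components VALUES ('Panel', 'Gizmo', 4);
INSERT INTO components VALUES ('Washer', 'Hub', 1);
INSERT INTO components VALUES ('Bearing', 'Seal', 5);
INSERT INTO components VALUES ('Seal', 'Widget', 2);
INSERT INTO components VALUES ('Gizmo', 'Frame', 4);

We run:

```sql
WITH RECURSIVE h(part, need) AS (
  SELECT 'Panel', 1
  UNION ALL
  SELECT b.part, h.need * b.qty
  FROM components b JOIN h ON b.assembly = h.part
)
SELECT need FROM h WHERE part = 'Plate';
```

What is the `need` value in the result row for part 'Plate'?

4

Base: (Panel, need=1).
Iteration 1: components of {Panel} -> Bearing = 1*4 = 4, Clip = 1*4 = 4, Gizmo = 1*4 = 4.
Iteration 2: components of {Bearing,Clip,Gizmo} -> Frame = 4*4 = 16, Plate = 4*1 = 4, Seal = 4*5 = 20, Washer = 4*3 = 12.
Iteration 3: components of {Frame,Plate,Seal,Washer} -> Hub = 12*1 = 12, Motor = 4*3 = 12, Widget = 20*2 = 40.
Iteration 4: no further components; recursion stops.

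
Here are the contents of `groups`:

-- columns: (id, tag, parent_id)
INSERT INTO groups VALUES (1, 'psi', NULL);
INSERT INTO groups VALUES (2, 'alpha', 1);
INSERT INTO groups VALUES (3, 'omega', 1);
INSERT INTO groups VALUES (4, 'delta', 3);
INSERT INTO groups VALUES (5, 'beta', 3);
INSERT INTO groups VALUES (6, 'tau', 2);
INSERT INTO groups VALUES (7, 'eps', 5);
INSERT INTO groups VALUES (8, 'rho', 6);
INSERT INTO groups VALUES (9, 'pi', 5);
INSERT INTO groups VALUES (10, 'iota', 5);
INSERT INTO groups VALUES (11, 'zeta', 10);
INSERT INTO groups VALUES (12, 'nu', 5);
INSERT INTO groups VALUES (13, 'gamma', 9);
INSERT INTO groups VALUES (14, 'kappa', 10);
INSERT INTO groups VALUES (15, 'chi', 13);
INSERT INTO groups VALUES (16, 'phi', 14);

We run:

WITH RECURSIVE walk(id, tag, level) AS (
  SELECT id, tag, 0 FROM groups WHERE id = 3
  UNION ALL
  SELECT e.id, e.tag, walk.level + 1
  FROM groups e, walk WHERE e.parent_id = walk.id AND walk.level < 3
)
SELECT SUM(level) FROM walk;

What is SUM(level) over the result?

19

Base: id=3 (omega) at level 0.
Iteration 1: rows with parent_id in {3} -> delta (id 4, level 1), beta (id 5, level 1).
Iteration 2: rows with parent_id in {4,5} -> eps (id 7, level 2), pi (id 9, level 2), iota (id 10, level 2), nu (id 12, level 2).
Iteration 3: rows with parent_id in {7,9,10,12} -> zeta (id 11, level 3), gamma (id 13, level 3), kappa (id 14, level 3).
Iteration 4: level < 3 fails for all current rows; recursion stops.
SUM(level) = 0 + 1 + 1 + 2 + 2 + 2 + 2 + 3 + 3 + 3 = 19.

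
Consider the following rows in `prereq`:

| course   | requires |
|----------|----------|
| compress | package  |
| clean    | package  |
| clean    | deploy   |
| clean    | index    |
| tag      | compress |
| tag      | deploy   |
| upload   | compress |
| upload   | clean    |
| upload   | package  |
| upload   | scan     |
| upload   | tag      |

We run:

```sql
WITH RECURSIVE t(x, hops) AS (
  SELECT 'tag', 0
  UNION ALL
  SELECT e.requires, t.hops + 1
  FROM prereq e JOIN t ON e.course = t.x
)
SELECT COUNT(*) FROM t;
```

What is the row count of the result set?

Base: (tag, hops=0).
Iteration 1: edges from {tag} -> (compress, hops=1), (deploy, hops=1).
Iteration 2: edges from {compress,deploy} -> (package, hops=2).
Iteration 3: no outgoing edges from {package}; recursion stops.
Total rows emitted: 4.

4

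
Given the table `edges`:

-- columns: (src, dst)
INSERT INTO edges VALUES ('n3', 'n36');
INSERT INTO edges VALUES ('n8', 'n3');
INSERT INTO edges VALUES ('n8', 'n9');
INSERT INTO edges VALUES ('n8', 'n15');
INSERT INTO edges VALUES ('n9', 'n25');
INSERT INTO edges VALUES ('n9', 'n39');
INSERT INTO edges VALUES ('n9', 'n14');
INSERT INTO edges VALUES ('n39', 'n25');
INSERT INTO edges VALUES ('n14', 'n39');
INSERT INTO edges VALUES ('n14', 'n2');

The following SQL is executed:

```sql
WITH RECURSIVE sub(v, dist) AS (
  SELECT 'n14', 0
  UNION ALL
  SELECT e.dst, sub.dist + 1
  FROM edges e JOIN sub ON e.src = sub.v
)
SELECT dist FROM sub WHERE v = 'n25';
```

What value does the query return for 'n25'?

Base: (n14, dist=0).
Iteration 1: edges from {n14} -> (n2, dist=1), (n39, dist=1).
Iteration 2: edges from {n2,n39} -> (n25, dist=2).
Iteration 3: no outgoing edges from {n25}; recursion stops.

2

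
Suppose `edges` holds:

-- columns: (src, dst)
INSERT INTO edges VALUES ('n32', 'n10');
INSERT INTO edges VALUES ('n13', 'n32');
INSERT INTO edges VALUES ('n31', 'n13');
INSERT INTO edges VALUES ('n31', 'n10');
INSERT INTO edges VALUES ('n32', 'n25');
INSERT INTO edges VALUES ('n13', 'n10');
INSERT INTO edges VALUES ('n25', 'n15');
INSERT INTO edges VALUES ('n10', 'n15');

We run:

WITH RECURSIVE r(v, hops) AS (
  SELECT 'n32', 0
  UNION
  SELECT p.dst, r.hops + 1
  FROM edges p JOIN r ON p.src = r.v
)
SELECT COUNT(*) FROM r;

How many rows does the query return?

4

Base: (n32, hops=0).
Iteration 1: edges from {n32} -> (n10, hops=1), (n25, hops=1).
Iteration 2: edges from {n10,n25} -> (n15, hops=2). [UNION drops 1 duplicate row(s)]
Iteration 3: no outgoing edges from {n15}; recursion stops.
Total rows emitted: 4.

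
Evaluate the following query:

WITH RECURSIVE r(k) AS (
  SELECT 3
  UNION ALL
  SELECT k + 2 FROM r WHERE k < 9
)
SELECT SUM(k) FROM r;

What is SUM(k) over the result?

Base: k=3.
Iteration 1: 3 < 9 holds -> k = 3 + 2 = 5.
Iteration 2: 5 < 9 holds -> k = 5 + 2 = 7.
Iteration 3: 7 < 9 holds -> k = 7 + 2 = 9.
Iteration 4: 9 < 9 fails; recursion stops.
SUM(k) = 3 + 5 + 7 + 9 = 24.

24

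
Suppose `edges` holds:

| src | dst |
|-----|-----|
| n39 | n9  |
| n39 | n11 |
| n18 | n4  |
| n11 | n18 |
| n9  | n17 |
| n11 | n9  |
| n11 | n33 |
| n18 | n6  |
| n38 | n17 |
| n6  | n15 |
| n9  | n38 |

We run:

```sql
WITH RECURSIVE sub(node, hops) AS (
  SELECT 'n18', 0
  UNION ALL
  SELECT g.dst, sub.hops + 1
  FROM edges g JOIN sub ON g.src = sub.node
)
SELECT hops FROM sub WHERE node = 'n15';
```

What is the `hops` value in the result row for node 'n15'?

Base: (n18, hops=0).
Iteration 1: edges from {n18} -> (n4, hops=1), (n6, hops=1).
Iteration 2: edges from {n4,n6} -> (n15, hops=2).
Iteration 3: no outgoing edges from {n15}; recursion stops.

2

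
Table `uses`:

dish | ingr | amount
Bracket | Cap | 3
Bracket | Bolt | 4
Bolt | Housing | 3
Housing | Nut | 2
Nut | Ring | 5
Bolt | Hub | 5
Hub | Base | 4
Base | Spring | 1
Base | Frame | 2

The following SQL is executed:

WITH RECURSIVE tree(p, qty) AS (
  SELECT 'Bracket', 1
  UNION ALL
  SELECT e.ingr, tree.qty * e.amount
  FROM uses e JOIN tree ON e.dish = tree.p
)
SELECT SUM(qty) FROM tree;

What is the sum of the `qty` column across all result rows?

Base: (Bracket, qty=1).
Iteration 1: components of {Bracket} -> Bolt = 1*4 = 4, Cap = 1*3 = 3.
Iteration 2: components of {Bolt,Cap} -> Housing = 4*3 = 12, Hub = 4*5 = 20.
Iteration 3: components of {Housing,Hub} -> Base = 20*4 = 80, Nut = 12*2 = 24.
Iteration 4: components of {Base,Nut} -> Frame = 80*2 = 160, Ring = 24*5 = 120, Spring = 80*1 = 80.
Iteration 5: no further components; recursion stops.
SUM(qty) = 1 + 3 + 4 + 12 + 20 + 24 + 80 + 120 + 80 + 160 = 504.

504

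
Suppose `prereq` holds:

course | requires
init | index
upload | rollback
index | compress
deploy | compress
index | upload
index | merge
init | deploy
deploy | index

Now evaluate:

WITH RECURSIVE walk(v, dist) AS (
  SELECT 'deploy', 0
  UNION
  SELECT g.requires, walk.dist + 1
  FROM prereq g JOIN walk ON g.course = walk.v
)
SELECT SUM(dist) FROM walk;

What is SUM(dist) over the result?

Base: (deploy, dist=0).
Iteration 1: edges from {deploy} -> (compress, dist=1), (index, dist=1).
Iteration 2: edges from {compress,index} -> (compress, dist=2), (merge, dist=2), (upload, dist=2).
Iteration 3: edges from {compress,merge,upload} -> (rollback, dist=3).
Iteration 4: no outgoing edges from {rollback}; recursion stops.
SUM(dist) = 0 + 1 + 1 + 2 + 2 + 2 + 3 = 11.

11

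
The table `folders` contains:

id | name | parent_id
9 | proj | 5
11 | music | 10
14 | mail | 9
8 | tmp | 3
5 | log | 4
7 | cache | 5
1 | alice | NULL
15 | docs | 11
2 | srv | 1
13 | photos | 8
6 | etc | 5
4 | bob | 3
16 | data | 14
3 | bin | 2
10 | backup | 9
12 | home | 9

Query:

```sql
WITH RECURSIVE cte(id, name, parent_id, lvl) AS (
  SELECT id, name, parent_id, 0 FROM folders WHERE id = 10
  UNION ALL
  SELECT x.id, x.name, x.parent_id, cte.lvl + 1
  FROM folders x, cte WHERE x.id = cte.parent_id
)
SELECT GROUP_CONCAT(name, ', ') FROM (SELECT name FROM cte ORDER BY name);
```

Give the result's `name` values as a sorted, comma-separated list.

Base: id=10 (backup), parent_id=9, lvl 0.
Iteration 1: join on id=9 -> proj (id 9, parent_id=5, lvl 1).
Iteration 2: join on id=5 -> log (id 5, parent_id=4, lvl 2).
Iteration 3: join on id=4 -> bob (id 4, parent_id=3, lvl 3).
Iteration 4: join on id=3 -> bin (id 3, parent_id=2, lvl 4).
Iteration 5: join on id=2 -> srv (id 2, parent_id=1, lvl 5).
Iteration 6: join on id=1 -> alice (id 1, parent_id=NULL, lvl 6).
Iteration 7: parent_id is NULL; no match; recursion stops.

alice, backup, bin, bob, log, proj, srv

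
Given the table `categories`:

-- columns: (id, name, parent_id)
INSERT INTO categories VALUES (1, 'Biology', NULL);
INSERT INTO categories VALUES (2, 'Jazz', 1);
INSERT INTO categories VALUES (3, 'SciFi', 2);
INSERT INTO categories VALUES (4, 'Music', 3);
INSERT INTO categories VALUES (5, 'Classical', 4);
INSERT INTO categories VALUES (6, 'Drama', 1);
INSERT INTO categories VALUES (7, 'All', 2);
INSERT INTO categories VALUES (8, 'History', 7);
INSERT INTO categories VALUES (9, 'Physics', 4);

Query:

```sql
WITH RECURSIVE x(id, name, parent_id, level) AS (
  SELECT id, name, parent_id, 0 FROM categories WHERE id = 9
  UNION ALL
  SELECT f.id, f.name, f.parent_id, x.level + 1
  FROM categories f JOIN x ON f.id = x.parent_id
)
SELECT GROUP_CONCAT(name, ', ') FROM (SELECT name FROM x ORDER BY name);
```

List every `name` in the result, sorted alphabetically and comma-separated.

Base: id=9 (Physics), parent_id=4, level 0.
Iteration 1: join on id=4 -> Music (id 4, parent_id=3, level 1).
Iteration 2: join on id=3 -> SciFi (id 3, parent_id=2, level 2).
Iteration 3: join on id=2 -> Jazz (id 2, parent_id=1, level 3).
Iteration 4: join on id=1 -> Biology (id 1, parent_id=NULL, level 4).
Iteration 5: parent_id is NULL; no match; recursion stops.

Biology, Jazz, Music, Physics, SciFi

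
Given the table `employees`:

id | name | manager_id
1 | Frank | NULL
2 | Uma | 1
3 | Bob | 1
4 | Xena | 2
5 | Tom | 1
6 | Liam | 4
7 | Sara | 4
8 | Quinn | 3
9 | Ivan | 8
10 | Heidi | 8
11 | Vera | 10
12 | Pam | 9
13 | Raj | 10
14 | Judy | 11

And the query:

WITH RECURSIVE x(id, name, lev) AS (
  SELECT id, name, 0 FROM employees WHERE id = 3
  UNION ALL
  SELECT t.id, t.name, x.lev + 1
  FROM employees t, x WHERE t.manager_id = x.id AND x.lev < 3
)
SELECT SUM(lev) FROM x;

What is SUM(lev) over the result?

14

Base: id=3 (Bob) at lev 0.
Iteration 1: rows with manager_id in {3} -> Quinn (id 8, lev 1).
Iteration 2: rows with manager_id in {8} -> Ivan (id 9, lev 2), Heidi (id 10, lev 2).
Iteration 3: rows with manager_id in {9,10} -> Vera (id 11, lev 3), Pam (id 12, lev 3), Raj (id 13, lev 3).
Iteration 4: lev < 3 fails for all current rows; recursion stops.
SUM(lev) = 0 + 1 + 2 + 2 + 3 + 3 + 3 = 14.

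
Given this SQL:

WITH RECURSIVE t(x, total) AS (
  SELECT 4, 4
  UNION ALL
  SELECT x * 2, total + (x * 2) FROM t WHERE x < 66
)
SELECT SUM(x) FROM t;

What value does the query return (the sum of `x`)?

Base: x=4, total=4.
Iteration 1: 4 < 66 holds -> x = 4 * 2 = 8, total = 4 + 8 = 12.
Iteration 2: 8 < 66 holds -> x = 8 * 2 = 16, total = 12 + 16 = 28.
Iteration 3: 16 < 66 holds -> x = 16 * 2 = 32, total = 28 + 32 = 60.
Iteration 4: 32 < 66 holds -> x = 32 * 2 = 64, total = 60 + 64 = 124.
Iteration 5: 64 < 66 holds -> x = 64 * 2 = 128, total = 124 + 128 = 252.
Iteration 6: 128 < 66 fails; recursion stops.
SUM(x) = 4 + 8 + 16 + 32 + 64 + 128 = 252.

252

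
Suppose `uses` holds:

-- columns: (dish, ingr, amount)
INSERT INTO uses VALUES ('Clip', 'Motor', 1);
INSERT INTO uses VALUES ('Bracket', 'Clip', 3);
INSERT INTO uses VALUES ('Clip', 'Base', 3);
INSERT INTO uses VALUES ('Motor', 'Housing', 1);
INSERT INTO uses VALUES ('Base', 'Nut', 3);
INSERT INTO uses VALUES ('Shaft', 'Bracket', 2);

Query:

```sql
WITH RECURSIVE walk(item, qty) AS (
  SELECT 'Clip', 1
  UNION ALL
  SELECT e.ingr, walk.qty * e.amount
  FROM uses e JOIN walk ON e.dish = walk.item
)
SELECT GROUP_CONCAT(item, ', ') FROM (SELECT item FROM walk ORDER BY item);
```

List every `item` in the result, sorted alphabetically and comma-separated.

Base, Clip, Housing, Motor, Nut

Base: (Clip, qty=1).
Iteration 1: components of {Clip} -> Base = 1*3 = 3, Motor = 1*1 = 1.
Iteration 2: components of {Base,Motor} -> Housing = 1*1 = 1, Nut = 3*3 = 9.
Iteration 3: no further components; recursion stops.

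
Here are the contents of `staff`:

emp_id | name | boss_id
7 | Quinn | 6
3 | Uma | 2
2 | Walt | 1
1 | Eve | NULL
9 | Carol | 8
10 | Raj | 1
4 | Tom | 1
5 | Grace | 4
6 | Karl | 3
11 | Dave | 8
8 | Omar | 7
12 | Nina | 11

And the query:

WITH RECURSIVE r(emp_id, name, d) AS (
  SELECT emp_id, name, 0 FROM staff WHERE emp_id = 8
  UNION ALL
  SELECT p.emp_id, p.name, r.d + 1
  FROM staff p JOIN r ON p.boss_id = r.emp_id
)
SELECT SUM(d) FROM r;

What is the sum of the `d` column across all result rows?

4

Base: emp_id=8 (Omar) at d 0.
Iteration 1: rows with boss_id in {8} -> Carol (id 9, d 1), Dave (id 11, d 1).
Iteration 2: rows with boss_id in {9,11} -> Nina (id 12, d 2).
Iteration 3: no rows with boss_id in {12}; recursion stops.
SUM(d) = 0 + 1 + 1 + 2 = 4.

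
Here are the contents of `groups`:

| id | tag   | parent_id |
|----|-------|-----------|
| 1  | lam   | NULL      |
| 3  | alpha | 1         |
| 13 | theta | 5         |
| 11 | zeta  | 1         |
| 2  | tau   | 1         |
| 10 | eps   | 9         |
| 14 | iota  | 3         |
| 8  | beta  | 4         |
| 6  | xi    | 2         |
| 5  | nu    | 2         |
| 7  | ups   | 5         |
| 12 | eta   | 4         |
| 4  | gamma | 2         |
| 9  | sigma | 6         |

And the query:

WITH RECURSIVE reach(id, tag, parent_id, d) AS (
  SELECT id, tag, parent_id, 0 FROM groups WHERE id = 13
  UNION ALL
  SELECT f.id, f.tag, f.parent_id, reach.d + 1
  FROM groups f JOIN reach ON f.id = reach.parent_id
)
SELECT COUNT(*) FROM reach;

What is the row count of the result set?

Base: id=13 (theta), parent_id=5, d 0.
Iteration 1: join on id=5 -> nu (id 5, parent_id=2, d 1).
Iteration 2: join on id=2 -> tau (id 2, parent_id=1, d 2).
Iteration 3: join on id=1 -> lam (id 1, parent_id=NULL, d 3).
Iteration 4: parent_id is NULL; no match; recursion stops.
Total rows emitted: 4.

4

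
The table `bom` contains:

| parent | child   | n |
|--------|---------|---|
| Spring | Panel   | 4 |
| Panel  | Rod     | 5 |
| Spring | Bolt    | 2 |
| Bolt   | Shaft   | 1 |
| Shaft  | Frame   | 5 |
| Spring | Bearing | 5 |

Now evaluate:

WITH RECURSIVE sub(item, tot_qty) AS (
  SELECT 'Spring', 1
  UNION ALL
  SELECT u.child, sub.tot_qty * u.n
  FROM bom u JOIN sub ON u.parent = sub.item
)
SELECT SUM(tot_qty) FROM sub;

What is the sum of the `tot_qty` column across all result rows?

Base: (Spring, tot_qty=1).
Iteration 1: components of {Spring} -> Bearing = 1*5 = 5, Bolt = 1*2 = 2, Panel = 1*4 = 4.
Iteration 2: components of {Bearing,Bolt,Panel} -> Rod = 4*5 = 20, Shaft = 2*1 = 2.
Iteration 3: components of {Rod,Shaft} -> Frame = 2*5 = 10.
Iteration 4: no further components; recursion stops.
SUM(tot_qty) = 1 + 4 + 2 + 5 + 20 + 2 + 10 = 44.

44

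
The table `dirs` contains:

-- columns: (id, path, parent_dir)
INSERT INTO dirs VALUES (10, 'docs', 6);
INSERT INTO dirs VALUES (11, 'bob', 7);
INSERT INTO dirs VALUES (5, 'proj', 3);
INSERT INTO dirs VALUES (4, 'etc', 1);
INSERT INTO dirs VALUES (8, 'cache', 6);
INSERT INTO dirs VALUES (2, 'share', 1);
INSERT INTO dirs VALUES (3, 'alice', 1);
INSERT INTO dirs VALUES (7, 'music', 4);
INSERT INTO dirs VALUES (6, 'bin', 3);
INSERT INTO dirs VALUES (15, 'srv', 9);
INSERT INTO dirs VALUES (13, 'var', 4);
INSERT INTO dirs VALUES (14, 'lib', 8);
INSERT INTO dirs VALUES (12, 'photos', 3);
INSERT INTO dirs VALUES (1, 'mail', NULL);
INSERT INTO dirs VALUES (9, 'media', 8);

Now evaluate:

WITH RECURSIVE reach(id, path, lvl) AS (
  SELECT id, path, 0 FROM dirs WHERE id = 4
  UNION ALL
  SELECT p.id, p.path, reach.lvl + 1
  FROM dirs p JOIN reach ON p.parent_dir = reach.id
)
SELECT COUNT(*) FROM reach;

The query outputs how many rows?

Base: id=4 (etc) at lvl 0.
Iteration 1: rows with parent_dir in {4} -> music (id 7, lvl 1), var (id 13, lvl 1).
Iteration 2: rows with parent_dir in {7,13} -> bob (id 11, lvl 2).
Iteration 3: no rows with parent_dir in {11}; recursion stops.
Total rows emitted: 4.

4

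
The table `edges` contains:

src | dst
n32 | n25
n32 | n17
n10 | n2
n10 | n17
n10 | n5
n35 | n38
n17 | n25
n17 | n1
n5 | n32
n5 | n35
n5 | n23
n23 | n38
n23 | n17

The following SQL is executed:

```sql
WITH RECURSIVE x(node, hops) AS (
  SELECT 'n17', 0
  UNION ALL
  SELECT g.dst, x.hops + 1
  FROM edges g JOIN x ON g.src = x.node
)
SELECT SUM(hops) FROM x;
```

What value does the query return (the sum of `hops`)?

2

Base: (n17, hops=0).
Iteration 1: edges from {n17} -> (n1, hops=1), (n25, hops=1).
Iteration 2: no outgoing edges from {n1,n25}; recursion stops.
SUM(hops) = 0 + 1 + 1 = 2.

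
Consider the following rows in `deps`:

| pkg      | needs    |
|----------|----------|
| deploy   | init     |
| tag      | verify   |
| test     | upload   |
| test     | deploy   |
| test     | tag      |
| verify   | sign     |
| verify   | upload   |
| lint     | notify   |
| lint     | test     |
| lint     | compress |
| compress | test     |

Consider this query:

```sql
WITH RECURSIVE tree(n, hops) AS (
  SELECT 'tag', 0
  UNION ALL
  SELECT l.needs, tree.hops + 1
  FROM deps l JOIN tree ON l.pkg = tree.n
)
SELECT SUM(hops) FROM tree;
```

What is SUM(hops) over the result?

5

Base: (tag, hops=0).
Iteration 1: edges from {tag} -> (verify, hops=1).
Iteration 2: edges from {verify} -> (sign, hops=2), (upload, hops=2).
Iteration 3: no outgoing edges from {sign,upload}; recursion stops.
SUM(hops) = 0 + 1 + 2 + 2 = 5.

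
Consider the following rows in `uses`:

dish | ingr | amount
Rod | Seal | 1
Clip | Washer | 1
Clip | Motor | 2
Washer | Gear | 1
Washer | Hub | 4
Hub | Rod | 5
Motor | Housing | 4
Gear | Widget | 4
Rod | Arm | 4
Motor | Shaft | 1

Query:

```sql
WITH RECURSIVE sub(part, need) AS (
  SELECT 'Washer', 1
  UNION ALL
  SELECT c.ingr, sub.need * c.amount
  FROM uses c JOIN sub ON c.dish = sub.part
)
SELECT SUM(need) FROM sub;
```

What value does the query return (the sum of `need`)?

130

Base: (Washer, need=1).
Iteration 1: components of {Washer} -> Gear = 1*1 = 1, Hub = 1*4 = 4.
Iteration 2: components of {Gear,Hub} -> Rod = 4*5 = 20, Widget = 1*4 = 4.
Iteration 3: components of {Rod,Widget} -> Arm = 20*4 = 80, Seal = 20*1 = 20.
Iteration 4: no further components; recursion stops.
SUM(need) = 1 + 1 + 4 + 4 + 20 + 80 + 20 = 130.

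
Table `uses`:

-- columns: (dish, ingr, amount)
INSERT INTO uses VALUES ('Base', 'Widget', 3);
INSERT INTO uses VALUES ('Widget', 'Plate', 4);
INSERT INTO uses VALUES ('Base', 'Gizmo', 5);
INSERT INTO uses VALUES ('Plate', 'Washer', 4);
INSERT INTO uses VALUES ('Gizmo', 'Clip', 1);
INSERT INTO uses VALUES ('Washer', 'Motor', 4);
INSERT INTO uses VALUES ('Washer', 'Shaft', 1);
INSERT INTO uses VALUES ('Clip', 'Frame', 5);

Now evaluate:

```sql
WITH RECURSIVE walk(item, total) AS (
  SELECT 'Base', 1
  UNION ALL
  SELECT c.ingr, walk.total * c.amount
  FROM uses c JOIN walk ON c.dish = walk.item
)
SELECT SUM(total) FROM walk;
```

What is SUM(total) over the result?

Base: (Base, total=1).
Iteration 1: components of {Base} -> Gizmo = 1*5 = 5, Widget = 1*3 = 3.
Iteration 2: components of {Gizmo,Widget} -> Clip = 5*1 = 5, Plate = 3*4 = 12.
Iteration 3: components of {Clip,Plate} -> Frame = 5*5 = 25, Washer = 12*4 = 48.
Iteration 4: components of {Frame,Washer} -> Motor = 48*4 = 192, Shaft = 48*1 = 48.
Iteration 5: no further components; recursion stops.
SUM(total) = 1 + 3 + 5 + 12 + 5 + 48 + 25 + 192 + 48 = 339.

339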